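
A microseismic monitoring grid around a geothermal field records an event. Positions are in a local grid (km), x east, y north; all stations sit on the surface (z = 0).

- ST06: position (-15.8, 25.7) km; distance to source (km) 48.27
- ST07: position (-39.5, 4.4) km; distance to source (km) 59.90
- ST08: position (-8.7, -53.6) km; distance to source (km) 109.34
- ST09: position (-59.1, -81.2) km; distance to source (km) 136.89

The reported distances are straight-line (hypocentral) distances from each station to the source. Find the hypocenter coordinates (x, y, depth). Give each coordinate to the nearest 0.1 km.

(-28.3, 45.3, 42.3)

Each station gives a sphere (x−x_i)² + (y−y_i)² + z² = d_i² (stations at z=0).
Subtracting the ST06 sphere from ST07 and ST08: z² cancels, leaving linear equations in x and y:
-47.4 x − 42.6 y = -588.54
14.2 x − 158.6 y = -7586.72
Solving: x ≈ -28.298, y ≈ 45.302 km (keep extra digits for the depth step; rounded: -28.3, 45.3).
Then from the ST06 sphere: z² = 48.27² − (x + 15.8)² − (y − 25.7)² with x = -28.298, y = 45.302, so z ≈ 42.303 ≈ 42.3 km.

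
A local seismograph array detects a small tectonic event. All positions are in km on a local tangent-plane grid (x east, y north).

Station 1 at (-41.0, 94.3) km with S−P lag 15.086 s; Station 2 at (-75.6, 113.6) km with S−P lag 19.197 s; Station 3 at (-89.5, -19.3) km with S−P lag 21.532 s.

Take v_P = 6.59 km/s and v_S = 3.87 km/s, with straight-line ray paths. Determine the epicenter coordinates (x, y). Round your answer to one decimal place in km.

96.2 km east, 59.9 km north

Distance from S−P lag: d = Δt · v_P v_S / (v_P − v_S) = Δt · (6.59·3.87)/(6.59−3.87) ≈ 9.3762·Δt.
So d_Station 1 = 141.45, d_Station 2 = 180.00, d_Station 3 = 201.89 km.
Circle about each station: (x + 41.0)² + (y − 94.3)² = 141.45²; (x + 75.6)² + (y − 113.6)² = 180.00²; (x + 89.5)² + (y + 19.3)² = 201.89².
Subtracting the Station 1 equation from the Station 2 and Station 3 equations removes the quadratic terms:
-69.2 x + 38.6 y = -4345.07
-97.0 x − 227.2 y = -22942.22
Solving the 2×2 system: x ≈ 96.2, y ≈ 59.9 km.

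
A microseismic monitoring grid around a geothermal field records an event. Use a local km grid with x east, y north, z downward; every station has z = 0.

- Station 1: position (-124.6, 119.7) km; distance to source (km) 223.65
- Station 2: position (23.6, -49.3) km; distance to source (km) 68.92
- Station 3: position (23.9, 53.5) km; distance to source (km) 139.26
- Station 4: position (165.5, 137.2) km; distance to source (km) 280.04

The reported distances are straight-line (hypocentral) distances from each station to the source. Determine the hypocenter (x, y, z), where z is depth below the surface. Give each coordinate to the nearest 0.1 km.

Each station gives a sphere (x−x_i)² + (y−y_i)² + z² = d_i² (stations at z=0).
Subtracting the Station 1 sphere from Station 2 and Station 3: z² cancels, leaving linear equations in x and y:
296.4 x − 338.0 y = 18403.56
297.0 x − 132.4 y = 4206.18
Solving: x ≈ -16.600, y ≈ -69.005 km (keep extra digits for the depth step; rounded: -16.6, -69.0).
Then from the Station 1 sphere: z² = 223.65² − (x + 124.6)² − (y − 119.7)² with x = -16.600, y = -69.005, so z ≈ 52.400 ≈ 52.4 km.
Check against Station 4 (with the unrounded solution): distance 280.05 ≈ 280.04 km. ✓

x ≈ -16.6 km, y ≈ -69.0 km, depth ≈ 52.4 km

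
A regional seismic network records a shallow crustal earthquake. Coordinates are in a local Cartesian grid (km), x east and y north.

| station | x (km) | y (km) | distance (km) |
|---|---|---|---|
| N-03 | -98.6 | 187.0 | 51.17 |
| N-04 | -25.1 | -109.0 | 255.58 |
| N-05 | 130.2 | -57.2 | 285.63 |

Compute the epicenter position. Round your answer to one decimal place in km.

(-74.8, 141.7)

Circle about each station: (x + 98.6)² + (y − 187.0)² = 51.17²; (x + 25.1)² + (y + 109.0)² = 255.58²; (x − 130.2)² + (y + 57.2)² = 285.63².
Subtracting pairs of circle equations eliminates x²+y² and gives linear equations (the radical axes):
147.0 x − 592.0 y = -94882.72
457.6 x − 488.4 y = -103433.21
Solving the 2×2 system: x ≈ -74.8, y ≈ 141.7 km.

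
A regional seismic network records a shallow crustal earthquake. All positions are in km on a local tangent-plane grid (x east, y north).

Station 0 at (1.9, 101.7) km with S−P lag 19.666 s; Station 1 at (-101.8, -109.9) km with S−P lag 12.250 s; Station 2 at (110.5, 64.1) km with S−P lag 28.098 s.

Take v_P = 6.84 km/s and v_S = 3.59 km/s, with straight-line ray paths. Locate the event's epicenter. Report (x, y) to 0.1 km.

-84.9 km east, -18.9 km north

Distance from S−P lag: d = Δt · v_P v_S / (v_P − v_S) = Δt · (6.84·3.59)/(6.84−3.59) ≈ 7.5556·Δt.
So d_Station 0 = 148.59, d_Station 1 = 92.56, d_Station 2 = 212.30 km.
Circle about each station: (x − 1.9)² + (y − 101.7)² = 148.59²; (x + 101.8)² + (y + 109.9)² = 92.56²; (x − 110.5)² + (y − 64.1)² = 212.30².
Subtracting pairs of circle equations eliminates x²+y² and gives linear equations (the radical axes):
-207.4 x − 423.2 y = 25606.38
217.2 x − 75.2 y = -17019.74
Solving the 2×2 system: x ≈ -84.9, y ≈ -18.9 km.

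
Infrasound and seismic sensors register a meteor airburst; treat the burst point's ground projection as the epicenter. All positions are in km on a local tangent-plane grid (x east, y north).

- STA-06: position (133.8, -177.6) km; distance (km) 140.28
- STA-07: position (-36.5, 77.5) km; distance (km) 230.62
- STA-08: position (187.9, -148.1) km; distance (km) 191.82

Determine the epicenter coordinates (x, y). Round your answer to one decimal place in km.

x ≈ -3.9 km, y ≈ -150.8 km

Circle about each station: (x − 133.8)² + (y + 177.6)² = 140.28²; (x + 36.5)² + (y − 77.5)² = 230.62²; (x − 187.9)² + (y + 148.1)² = 191.82².
Subtracting pairs of circle equations eliminates x²+y² and gives linear equations (the radical axes):
-340.6 x + 510.2 y = -75612.81
108.2 x + 59.0 y = -9320.61
Solving the 2×2 system: x ≈ -3.9, y ≈ -150.8 km.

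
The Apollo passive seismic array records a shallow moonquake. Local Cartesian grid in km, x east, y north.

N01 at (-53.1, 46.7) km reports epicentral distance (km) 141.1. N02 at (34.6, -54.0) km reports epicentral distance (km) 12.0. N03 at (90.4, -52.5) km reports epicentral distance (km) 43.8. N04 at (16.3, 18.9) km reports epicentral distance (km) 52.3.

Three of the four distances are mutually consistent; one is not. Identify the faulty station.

N04

Solve using three stations at a time. Using N01, N02, N03 (subtract circle equations pairwise → linear system) gives (x, y) ≈ (46.6, -53.2).
Distances from that point to each station vs reported:
  N01: calculated 141.1 vs reported 141.1 → residual 0.0 km
  N02: calculated 12.0 vs reported 12.0 → residual 0.0 km
  N03: calculated 43.8 vs reported 43.8 → residual 0.0 km
  N04: calculated 78.2 vs reported 52.3 → residual 25.9 km
N01, N02, N03 are mutually consistent (residuals ≈ 0); N04 is off by 25.9 km.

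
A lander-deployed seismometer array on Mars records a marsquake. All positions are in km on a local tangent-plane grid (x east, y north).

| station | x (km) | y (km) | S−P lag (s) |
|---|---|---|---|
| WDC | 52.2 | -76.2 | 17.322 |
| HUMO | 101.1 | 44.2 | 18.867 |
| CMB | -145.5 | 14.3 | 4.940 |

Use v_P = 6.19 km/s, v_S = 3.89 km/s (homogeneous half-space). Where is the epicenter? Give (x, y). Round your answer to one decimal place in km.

-95.8 km east, 28.6 km north

Distance from S−P lag: d = Δt · v_P v_S / (v_P − v_S) = Δt · (6.19·3.89)/(6.19−3.89) ≈ 10.4692·Δt.
So d_WDC = 181.35, d_HUMO = 197.52, d_CMB = 51.72 km.
Circle about each station: (x − 52.2)² + (y + 76.2)² = 181.35²; (x − 101.1)² + (y − 44.2)² = 197.52²; (x + 145.5)² + (y − 14.3)² = 51.72².
Subtracting the WDC equation from the HUMO and CMB equations removes the quadratic terms:
97.8 x + 240.8 y = -2482.76
-395.4 x + 181.0 y = 43056.32
Solving the 2×2 system: x ≈ -95.8, y ≈ 28.6 km.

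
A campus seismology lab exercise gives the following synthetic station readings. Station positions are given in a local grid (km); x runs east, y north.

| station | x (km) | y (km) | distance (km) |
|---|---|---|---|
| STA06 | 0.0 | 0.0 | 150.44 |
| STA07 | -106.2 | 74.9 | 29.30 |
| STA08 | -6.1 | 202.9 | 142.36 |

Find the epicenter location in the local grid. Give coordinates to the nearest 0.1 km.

x ≈ -108.6 km, y ≈ 104.1 km

Circle about each station: x² + y² = 150.44²; (x + 106.2)² + (y − 74.9)² = 29.30²; (x + 6.1)² + (y − 202.9)² = 142.36².
Subtracting the STA06 equation from the STA07 and STA08 equations removes the quadratic terms:
-212.4 x + 149.8 y = 38662.15
-12.2 x + 405.8 y = 43571.44
Solving the 2×2 system: x ≈ -108.6, y ≈ 104.1 km.
Check against STA06 (with the unrounded x, y): √(x²+y²) = 150.44 ≈ 150.44 km. ✓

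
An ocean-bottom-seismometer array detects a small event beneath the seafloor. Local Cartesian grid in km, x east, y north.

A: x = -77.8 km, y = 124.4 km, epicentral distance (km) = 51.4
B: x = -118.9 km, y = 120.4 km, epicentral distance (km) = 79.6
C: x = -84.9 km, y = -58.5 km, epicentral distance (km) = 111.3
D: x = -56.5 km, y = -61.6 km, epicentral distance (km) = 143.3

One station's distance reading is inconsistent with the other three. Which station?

C

Solve using three stations at a time. Using A, B, D (subtract circle equations pairwise → linear system) gives (x, y) ≈ (-49.4, 81.5).
Distances from that point to each station vs reported:
  A: calculated 51.4 vs reported 51.4 → residual 0.0 km
  B: calculated 79.6 vs reported 79.6 → residual 0.0 km
  C: calculated 144.5 vs reported 111.3 → residual 33.2 km
  D: calculated 143.3 vs reported 143.3 → residual 0.0 km
A, B, D are mutually consistent (residuals ≈ 0); C is off by 33.2 km.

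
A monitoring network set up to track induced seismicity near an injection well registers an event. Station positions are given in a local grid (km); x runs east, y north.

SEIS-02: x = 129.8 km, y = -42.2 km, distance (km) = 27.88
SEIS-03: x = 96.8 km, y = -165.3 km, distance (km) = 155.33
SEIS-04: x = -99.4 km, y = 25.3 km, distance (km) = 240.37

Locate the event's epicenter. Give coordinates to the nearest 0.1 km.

x ≈ 137.5 km, y ≈ -15.4 km

Circle about each station: (x − 129.8)² + (y + 42.2)² = 27.88²; (x − 96.8)² + (y + 165.3)² = 155.33²; (x + 99.4)² + (y − 25.3)² = 240.37².
Subtracting the SEIS-02 equation from the SEIS-03 and SEIS-04 equations removes the quadratic terms:
-66.0 x − 246.2 y = -5284.66
-458.4 x + 135.0 y = -65108.87
Solving the 2×2 system: x ≈ 137.5, y ≈ -15.4 km.
Check against SEIS-02 (with the unrounded x, y): √((x − 129.8)²+(y + 42.2)²) = 27.89 ≈ 27.88 km. ✓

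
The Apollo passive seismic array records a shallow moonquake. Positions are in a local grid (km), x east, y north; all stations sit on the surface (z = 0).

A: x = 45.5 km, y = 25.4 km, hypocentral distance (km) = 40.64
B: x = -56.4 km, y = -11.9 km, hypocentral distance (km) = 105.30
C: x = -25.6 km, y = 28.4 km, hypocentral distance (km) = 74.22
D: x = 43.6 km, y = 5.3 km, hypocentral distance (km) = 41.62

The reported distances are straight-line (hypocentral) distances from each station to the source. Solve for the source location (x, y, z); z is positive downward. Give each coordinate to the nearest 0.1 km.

Each station gives a sphere (x−x_i)² + (y−y_i)² + z² = d_i² (stations at z=0).
Subtracting the A sphere from B and C: z² cancels, leaving linear equations in x and y:
-203.8 x − 74.6 y = -8829.32
-142.2 x + 6.0 y = -5110.49
Solving: x ≈ 36.702, y ≈ 18.089 km (keep extra digits for the depth step; rounded: 36.7, 18.1).
Then from the A sphere: z² = 40.64² − (x − 45.5)² − (y − 25.4)² with x = 36.702, y = 18.089, so z ≈ 38.997 ≈ 39.0 km.

(36.7, 18.1, 39.0)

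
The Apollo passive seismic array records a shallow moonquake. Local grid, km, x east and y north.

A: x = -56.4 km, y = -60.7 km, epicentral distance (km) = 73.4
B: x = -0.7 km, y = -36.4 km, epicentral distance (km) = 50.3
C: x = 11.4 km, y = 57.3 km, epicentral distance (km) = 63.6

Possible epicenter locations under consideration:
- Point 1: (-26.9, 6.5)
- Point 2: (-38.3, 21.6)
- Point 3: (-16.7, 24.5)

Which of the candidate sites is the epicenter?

Point 1

For each candidate, compare |candidate − station| to the reported distance:
Point 1: residuals A 0.0, B 0.0, C 0.0 → max 0.0 km
Point 2: residuals A 10.9, B 18.8, C 2.4 → max 18.8 km
Point 3: residuals A 20.6, B 12.7, C 20.4 → max 20.6 km
Only Point 1 has all residuals ≈ 0.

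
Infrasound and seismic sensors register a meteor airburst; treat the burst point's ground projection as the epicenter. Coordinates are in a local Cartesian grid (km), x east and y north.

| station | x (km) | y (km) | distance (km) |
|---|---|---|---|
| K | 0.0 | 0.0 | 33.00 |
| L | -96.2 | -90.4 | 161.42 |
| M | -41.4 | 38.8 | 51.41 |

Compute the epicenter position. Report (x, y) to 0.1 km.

Circle about each station: x² + y² = 33.00²; (x + 96.2)² + (y + 90.4)² = 161.42²; (x + 41.4)² + (y − 38.8)² = 51.41².
Subtracting the K equation from the L and M equations removes the quadratic terms:
-192.4 x − 180.8 y = -7540.82
-82.8 x + 77.6 y = 1665.41
Solving the 2×2 system: x ≈ 9.5, y ≈ 31.6 km.
Check against K (with the unrounded x, y): √(x²+y²) = 33.00 ≈ 33.00 km. ✓

9.5 km east, 31.6 km north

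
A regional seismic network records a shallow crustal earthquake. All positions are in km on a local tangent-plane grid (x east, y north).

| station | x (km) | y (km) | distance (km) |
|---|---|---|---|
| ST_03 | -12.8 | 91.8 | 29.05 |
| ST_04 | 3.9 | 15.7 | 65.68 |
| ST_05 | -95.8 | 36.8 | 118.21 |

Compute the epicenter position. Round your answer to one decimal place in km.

x ≈ 14.0 km, y ≈ 80.6 km

Circle about each station: (x + 12.8)² + (y − 91.8)² = 29.05²; (x − 3.9)² + (y − 15.7)² = 65.68²; (x + 95.8)² + (y − 36.8)² = 118.21².
Subtracting pairs of circle equations eliminates x²+y² and gives linear equations (the radical axes):
33.4 x − 152.2 y = -11799.34
-166.0 x − 110.0 y = -11188.90
Solving the 2×2 system: x ≈ 14.0, y ≈ 80.6 km.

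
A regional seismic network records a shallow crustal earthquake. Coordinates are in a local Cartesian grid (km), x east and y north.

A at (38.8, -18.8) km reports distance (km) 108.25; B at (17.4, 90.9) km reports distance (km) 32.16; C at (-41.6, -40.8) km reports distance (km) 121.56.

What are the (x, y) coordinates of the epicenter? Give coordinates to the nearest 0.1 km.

-11.6 km east, 77.0 km north

Circle about each station: (x − 38.8)² + (y + 18.8)² = 108.25²; (x − 17.4)² + (y − 90.9)² = 32.16²; (x + 41.6)² + (y + 40.8)² = 121.56².
Subtracting the A equation from the B and C equations removes the quadratic terms:
-42.8 x + 219.4 y = 17390.49
-160.8 x − 44.0 y = -1522.45
Solving the 2×2 system: x ≈ -11.6, y ≈ 77.0 km.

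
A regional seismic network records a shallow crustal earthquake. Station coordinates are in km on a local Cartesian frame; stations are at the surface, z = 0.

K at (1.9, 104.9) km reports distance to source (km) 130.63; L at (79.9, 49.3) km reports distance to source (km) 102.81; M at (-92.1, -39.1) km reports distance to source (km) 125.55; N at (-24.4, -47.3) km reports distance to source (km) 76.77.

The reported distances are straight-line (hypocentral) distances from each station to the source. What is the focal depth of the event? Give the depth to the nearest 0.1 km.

Each station gives a sphere (x−x_i)² + (y−y_i)² + z² = d_i² (stations at z=0).
Subtracting the K sphere from L and M: z² cancels, leaving linear equations in x and y:
156.0 x − 111.2 y = 4301.18
-188.0 x − 288.0 y = 304.99
Solving: x ≈ 18.301, y ≈ -13.006 km (keep extra digits for the depth step; rounded: 18.3, -13.0).
Then from the K sphere: z² = 130.63² − (x − 1.9)² − (y − 104.9)² with x = 18.301, y = -13.006, so z ≈ 53.790 ≈ 53.8 km.
Check against N (with the unrounded solution): distance 76.77 ≈ 76.77 km. ✓

z ≈ 53.8 km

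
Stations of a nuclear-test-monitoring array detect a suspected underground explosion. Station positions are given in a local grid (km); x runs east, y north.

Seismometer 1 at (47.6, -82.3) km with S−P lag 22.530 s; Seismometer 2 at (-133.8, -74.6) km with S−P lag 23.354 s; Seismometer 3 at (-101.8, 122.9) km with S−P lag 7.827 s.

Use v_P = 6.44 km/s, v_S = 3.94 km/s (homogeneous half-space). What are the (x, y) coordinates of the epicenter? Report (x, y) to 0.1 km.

Distance from S−P lag: d = Δt · v_P v_S / (v_P − v_S) = Δt · (6.44·3.94)/(6.44−3.94) ≈ 10.1494·Δt.
So d_Seismometer 1 = 228.67, d_Seismometer 2 = 237.03, d_Seismometer 3 = 79.44 km.
Circle about each station: (x − 47.6)² + (y + 82.3)² = 228.67²; (x + 133.8)² + (y + 74.6)² = 237.03²; (x + 101.8)² + (y − 122.9)² = 79.44².
Subtracting the Seismometer 1 equation from the Seismometer 2 and Seismometer 3 equations removes the quadratic terms:
-362.8 x + 15.4 y = 10535.30
-298.8 x + 410.4 y = 62407.86
Solving the 2×2 system: x ≈ -23.3, y ≈ 135.1 km.

(-23.3, 135.1)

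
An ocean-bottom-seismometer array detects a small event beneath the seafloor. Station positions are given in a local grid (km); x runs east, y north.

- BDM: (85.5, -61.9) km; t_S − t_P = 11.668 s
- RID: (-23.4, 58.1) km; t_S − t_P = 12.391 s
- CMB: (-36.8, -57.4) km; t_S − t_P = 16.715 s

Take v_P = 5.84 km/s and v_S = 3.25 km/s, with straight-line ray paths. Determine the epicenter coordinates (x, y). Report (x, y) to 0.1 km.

x ≈ 58.7 km, y ≈ 19.3 km

Distance from S−P lag: d = Δt · v_P v_S / (v_P − v_S) = Δt · (5.84·3.25)/(5.84−3.25) ≈ 7.3282·Δt.
So d_BDM = 85.51, d_RID = 90.80, d_CMB = 122.49 km.
Circle about each station: (x − 85.5)² + (y + 61.9)² = 85.51²; (x + 23.4)² + (y − 58.1)² = 90.80²; (x + 36.8)² + (y + 57.4)² = 122.49².
Subtracting the BDM equation from the RID and CMB equations removes the quadratic terms:
-217.8 x + 240.0 y = -8151.37
-244.6 x + 9.0 y = -14184.70
Solving the 2×2 system: x ≈ 58.7, y ≈ 19.3 km.
Check against BDM (with the unrounded x, y): √((x − 85.5)²+(y + 61.9)²) = 85.52 ≈ 85.51 km. ✓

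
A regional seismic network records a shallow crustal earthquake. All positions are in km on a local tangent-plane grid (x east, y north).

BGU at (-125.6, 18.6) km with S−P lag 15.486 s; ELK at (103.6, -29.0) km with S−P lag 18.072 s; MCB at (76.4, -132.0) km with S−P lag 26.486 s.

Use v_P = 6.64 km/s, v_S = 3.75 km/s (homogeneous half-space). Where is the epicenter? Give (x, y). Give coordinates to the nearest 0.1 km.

x ≈ -7.3 km, y ≈ 80.3 km

Distance from S−P lag: d = Δt · v_P v_S / (v_P − v_S) = Δt · (6.64·3.75)/(6.64−3.75) ≈ 8.6159·Δt.
So d_BGU = 133.43, d_ELK = 155.71, d_MCB = 228.20 km.
Circle about each station: (x + 125.6)² + (y − 18.6)² = 133.43²; (x − 103.6)² + (y + 29.0)² = 155.71²; (x − 76.4)² + (y + 132.0)² = 228.20².
Subtracting pairs of circle equations eliminates x²+y² and gives linear equations (the radical axes):
458.4 x − 95.2 y = -10989.40
404.0 x − 301.2 y = -27132.04
Solving the 2×2 system: x ≈ -7.3, y ≈ 80.3 km.
Check against BGU (with the unrounded x, y): √((x + 125.6)²+(y − 18.6)²) = 133.42 ≈ 133.43 km. ✓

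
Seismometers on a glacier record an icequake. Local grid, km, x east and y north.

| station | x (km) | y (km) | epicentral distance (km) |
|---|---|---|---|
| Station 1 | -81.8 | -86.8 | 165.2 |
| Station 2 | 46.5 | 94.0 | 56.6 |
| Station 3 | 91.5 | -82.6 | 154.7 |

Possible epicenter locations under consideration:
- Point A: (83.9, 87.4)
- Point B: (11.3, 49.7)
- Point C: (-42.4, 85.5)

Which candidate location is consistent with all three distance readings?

For each candidate, compare |candidate − station| to the reported distance:
Point A: residuals Station 1 75.2, Station 2 18.6, Station 3 15.5 → max 75.2 km
Point B: residuals Station 1 0.0, Station 2 0.0, Station 3 0.0 → max 0.0 km
Point C: residuals Station 1 11.5, Station 2 32.7, Station 3 60.2 → max 60.2 km
Only Point B has all residuals ≈ 0.

Point B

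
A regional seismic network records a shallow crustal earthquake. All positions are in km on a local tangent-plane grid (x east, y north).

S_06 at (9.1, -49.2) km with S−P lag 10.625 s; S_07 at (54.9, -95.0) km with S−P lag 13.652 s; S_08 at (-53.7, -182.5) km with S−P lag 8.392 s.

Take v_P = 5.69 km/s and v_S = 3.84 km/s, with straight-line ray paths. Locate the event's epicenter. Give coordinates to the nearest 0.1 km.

Distance from S−P lag: d = Δt · v_P v_S / (v_P − v_S) = Δt · (5.69·3.84)/(5.69−3.84) ≈ 11.8106·Δt.
So d_S_06 = 125.49, d_S_07 = 161.24, d_S_08 = 99.11 km.
Circle about each station: (x − 9.1)² + (y + 49.2)² = 125.49²; (x − 54.9)² + (y + 95.0)² = 161.24²; (x + 53.7)² + (y + 182.5)² = 99.11².
Subtracting the S_06 equation from the S_07 and S_08 equations removes the quadratic terms:
91.6 x − 91.6 y = -715.04
-125.6 x − 266.6 y = 39611.44
Solving the 2×2 system: x ≈ -106.3, y ≈ -98.5 km.

(-106.3, -98.5)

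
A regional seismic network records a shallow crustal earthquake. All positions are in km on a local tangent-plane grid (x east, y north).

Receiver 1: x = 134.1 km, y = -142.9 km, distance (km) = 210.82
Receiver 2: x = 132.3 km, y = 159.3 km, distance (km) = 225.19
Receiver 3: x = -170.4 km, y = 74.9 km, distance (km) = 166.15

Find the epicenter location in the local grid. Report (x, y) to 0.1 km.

Circle about each station: (x − 134.1)² + (y + 142.9)² = 210.82²; (x − 132.3)² + (y − 159.3)² = 225.19²; (x + 170.4)² + (y − 74.9)² = 166.15².
Subtracting pairs of circle equations eliminates x²+y² and gives linear equations (the radical axes):
-3.6 x + 604.4 y = -1788.90
-609.0 x + 435.6 y = 13082.20
Solving the 2×2 system: x ≈ -23.7, y ≈ -3.1 km.

(-23.7, -3.1)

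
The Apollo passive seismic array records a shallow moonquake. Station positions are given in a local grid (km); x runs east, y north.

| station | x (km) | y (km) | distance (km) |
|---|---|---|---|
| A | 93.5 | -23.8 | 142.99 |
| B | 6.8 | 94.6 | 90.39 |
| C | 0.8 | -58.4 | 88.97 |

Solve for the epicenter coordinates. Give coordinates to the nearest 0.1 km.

Circle about each station: (x − 93.5)² + (y + 23.8)² = 142.99²; (x − 6.8)² + (y − 94.6)² = 90.39²; (x − 0.8)² + (y + 58.4)² = 88.97².
Subtracting pairs of circle equations eliminates x²+y² and gives linear equations (the radical axes):
-173.4 x + 236.8 y = 11962.50
-185.4 x − 69.2 y = 6632.99
Solving the 2×2 system: x ≈ -42.9, y ≈ 19.1 km.

-42.9 km east, 19.1 km north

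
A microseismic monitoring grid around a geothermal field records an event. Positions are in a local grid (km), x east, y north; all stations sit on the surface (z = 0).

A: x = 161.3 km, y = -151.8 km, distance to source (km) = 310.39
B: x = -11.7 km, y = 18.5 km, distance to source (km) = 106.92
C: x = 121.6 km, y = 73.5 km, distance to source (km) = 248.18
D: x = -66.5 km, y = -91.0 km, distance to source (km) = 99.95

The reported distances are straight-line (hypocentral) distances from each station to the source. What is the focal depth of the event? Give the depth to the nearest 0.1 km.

depth ≈ 29.0 km

Each station gives a sphere (x−x_i)² + (y−y_i)² + z² = d_i² (stations at z=0).
Subtracting the A sphere from B and C: z² cancels, leaving linear equations in x and y:
-346.0 x + 340.6 y = 36328.28
-79.4 x + 450.6 y = 5876.52
Solving: x ≈ -111.497, y ≈ -6.605 km (keep extra digits for the depth step; rounded: -111.5, -6.6).
Then from the A sphere: z² = 310.39² − (x − 161.3)² − (y + 151.8)² with x = -111.497, y = -6.605, so z ≈ 29.020 ≈ 29.0 km.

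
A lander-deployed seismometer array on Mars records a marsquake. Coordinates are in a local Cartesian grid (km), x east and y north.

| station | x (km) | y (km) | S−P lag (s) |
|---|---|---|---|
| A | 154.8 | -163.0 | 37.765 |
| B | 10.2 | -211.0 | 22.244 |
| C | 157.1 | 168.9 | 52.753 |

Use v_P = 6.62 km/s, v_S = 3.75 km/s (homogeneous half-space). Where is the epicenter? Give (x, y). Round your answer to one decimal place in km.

Distance from S−P lag: d = Δt · v_P v_S / (v_P − v_S) = Δt · (6.62·3.75)/(6.62−3.75) ≈ 8.6498·Δt.
So d_A = 326.66, d_B = 192.41, d_C = 456.30 km.
Circle about each station: (x − 154.8)² + (y + 163.0)² = 326.66²; (x − 10.2)² + (y + 211.0)² = 192.41²; (x − 157.1)² + (y − 168.9)² = 456.30².
Subtracting the A equation from the B and C equations removes the quadratic terms:
-289.2 x − 96.0 y = 63778.15
4.6 x + 663.8 y = -98827.35
Solving the 2×2 system: x ≈ -171.5, y ≈ -147.7 km.
Check against A (with the unrounded x, y): √((x − 154.8)²+(y + 163.0)²) = 326.67 ≈ 326.66 km. ✓

x ≈ -171.5 km, y ≈ -147.7 km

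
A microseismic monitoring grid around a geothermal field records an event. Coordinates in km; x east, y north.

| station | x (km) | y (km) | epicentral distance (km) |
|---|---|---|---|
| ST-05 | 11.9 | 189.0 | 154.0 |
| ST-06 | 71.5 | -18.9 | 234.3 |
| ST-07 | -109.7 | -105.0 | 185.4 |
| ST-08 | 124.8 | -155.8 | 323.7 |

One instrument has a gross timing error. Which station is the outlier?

ST-06

Solve using three stations at a time. Using ST-05, ST-07, ST-08 (subtract circle equations pairwise → linear system) gives (x, y) ≈ (-97.0, 80.0).
Distances from that point to each station vs reported:
  ST-05: calculated 154.1 vs reported 154.0 → residual 0.1 km
  ST-06: calculated 195.4 vs reported 234.3 → residual 38.9 km
  ST-07: calculated 185.5 vs reported 185.4 → residual 0.1 km
  ST-08: calculated 323.7 vs reported 323.7 → residual 0.0 km
ST-05, ST-07, ST-08 are mutually consistent (residuals ≈ 0); ST-06 is off by 38.9 km.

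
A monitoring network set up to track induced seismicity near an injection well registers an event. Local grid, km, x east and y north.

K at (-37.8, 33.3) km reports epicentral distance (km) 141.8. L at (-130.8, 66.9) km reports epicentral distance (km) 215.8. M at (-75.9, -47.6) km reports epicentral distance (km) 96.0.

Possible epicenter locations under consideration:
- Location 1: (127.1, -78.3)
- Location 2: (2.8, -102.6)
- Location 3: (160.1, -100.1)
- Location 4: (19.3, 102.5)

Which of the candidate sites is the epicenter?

For each candidate, compare |candidate − station| to the reported distance:
Location 1: residuals K 57.3, L 80.2, M 109.3 → max 109.3 km
Location 2: residuals K 0.0, L 0.0, M 0.0 → max 0.0 km
Location 3: residuals K 96.9, L 119.6, M 145.8 → max 145.8 km
Location 4: residuals K 52.1, L 61.5, M 81.7 → max 81.7 km
Only Location 2 has all residuals ≈ 0.

Location 2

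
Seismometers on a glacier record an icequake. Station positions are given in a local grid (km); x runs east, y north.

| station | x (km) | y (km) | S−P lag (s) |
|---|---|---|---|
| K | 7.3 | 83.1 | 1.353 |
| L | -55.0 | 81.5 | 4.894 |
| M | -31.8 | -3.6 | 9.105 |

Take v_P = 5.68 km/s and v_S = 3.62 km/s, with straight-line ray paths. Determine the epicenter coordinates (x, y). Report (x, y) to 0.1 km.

x ≈ -6.2 km, y ≈ 83.6 km

Distance from S−P lag: d = Δt · v_P v_S / (v_P − v_S) = Δt · (5.68·3.62)/(5.68−3.62) ≈ 9.9814·Δt.
So d_K = 13.50, d_L = 48.85, d_M = 90.88 km.
Circle about each station: (x − 7.3)² + (y − 83.1)² = 13.50²; (x + 55.0)² + (y − 81.5)² = 48.85²; (x + 31.8)² + (y + 3.6)² = 90.88².
Subtracting the K equation from the L and M equations removes the quadratic terms:
-124.6 x − 3.2 y = 504.28
-78.2 x − 173.4 y = -14011.62
Solving the 2×2 system: x ≈ -6.2, y ≈ 83.6 km.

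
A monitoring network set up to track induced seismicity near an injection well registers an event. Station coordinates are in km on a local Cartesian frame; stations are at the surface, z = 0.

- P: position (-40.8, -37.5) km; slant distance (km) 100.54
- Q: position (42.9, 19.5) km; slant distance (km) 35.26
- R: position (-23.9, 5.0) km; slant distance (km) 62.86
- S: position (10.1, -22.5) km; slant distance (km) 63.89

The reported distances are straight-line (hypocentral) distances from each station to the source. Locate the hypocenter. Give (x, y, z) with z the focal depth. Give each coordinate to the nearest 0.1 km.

Each station gives a sphere (x−x_i)² + (y−y_i)² + z² = d_i² (stations at z=0).
Subtracting the P sphere from Q and R: z² cancels, leaving linear equations in x and y:
167.4 x + 114.0 y = 8014.79
33.8 x + 85.0 y = 3682.23
Solving: x ≈ 25.201, y ≈ 33.299 km (keep extra digits for the depth step; rounded: 25.2, 33.3).
Then from the P sphere: z² = 100.54² − (x + 40.8)² − (y + 37.5)² with x = 25.201, y = 33.299, so z ≈ 27.197 ≈ 27.2 km.

x ≈ 25.2 km, y ≈ 33.3 km, depth ≈ 27.2 km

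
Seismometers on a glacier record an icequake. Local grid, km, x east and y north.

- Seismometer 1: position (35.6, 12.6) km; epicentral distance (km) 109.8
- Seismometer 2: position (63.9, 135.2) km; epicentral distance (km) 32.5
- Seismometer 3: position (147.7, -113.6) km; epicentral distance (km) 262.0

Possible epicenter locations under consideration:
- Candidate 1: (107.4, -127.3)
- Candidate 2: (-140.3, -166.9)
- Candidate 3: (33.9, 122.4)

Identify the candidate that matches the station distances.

Candidate 3

For each candidate, compare |candidate − station| to the reported distance:
Candidate 1: residuals Seismometer 1 47.4, Seismometer 2 233.6, Seismometer 3 219.4 → max 233.6 km
Candidate 2: residuals Seismometer 1 141.5, Seismometer 2 332.1, Seismometer 3 30.9 → max 332.1 km
Candidate 3: residuals Seismometer 1 0.0, Seismometer 2 0.1, Seismometer 3 0.0 → max 0.1 km
Only Candidate 3 has all residuals ≈ 0.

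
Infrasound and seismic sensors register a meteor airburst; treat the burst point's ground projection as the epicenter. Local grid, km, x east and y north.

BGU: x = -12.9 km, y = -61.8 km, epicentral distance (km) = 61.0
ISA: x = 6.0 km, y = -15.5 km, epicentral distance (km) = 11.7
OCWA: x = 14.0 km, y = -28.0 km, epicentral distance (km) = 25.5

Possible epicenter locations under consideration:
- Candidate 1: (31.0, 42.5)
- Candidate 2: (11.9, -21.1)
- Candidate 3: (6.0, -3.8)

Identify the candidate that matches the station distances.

For each candidate, compare |candidate − station| to the reported distance:
Candidate 1: residuals BGU 52.2, ISA 51.5, OCWA 47.0 → max 52.2 km
Candidate 2: residuals BGU 13.3, ISA 3.6, OCWA 18.3 → max 18.3 km
Candidate 3: residuals BGU 0.0, ISA 0.0, OCWA 0.0 → max 0.0 km
Only Candidate 3 has all residuals ≈ 0.

Candidate 3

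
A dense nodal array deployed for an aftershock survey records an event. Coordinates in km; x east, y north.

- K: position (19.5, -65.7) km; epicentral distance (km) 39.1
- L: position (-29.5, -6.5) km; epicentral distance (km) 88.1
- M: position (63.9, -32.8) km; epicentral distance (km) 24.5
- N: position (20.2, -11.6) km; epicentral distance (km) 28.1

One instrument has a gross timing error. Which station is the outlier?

L

Solve using three stations at a time. Using K, M, N (subtract circle equations pairwise → linear system) gives (x, y) ≈ (39.4, -32.1).
Distances from that point to each station vs reported:
  K: calculated 39.1 vs reported 39.1 → residual 0.0 km
  L: calculated 73.5 vs reported 88.1 → residual 14.6 km
  M: calculated 24.5 vs reported 24.5 → residual 0.0 km
  N: calculated 28.1 vs reported 28.1 → residual 0.0 km
K, M, N are mutually consistent (residuals ≈ 0); L is off by 14.6 km.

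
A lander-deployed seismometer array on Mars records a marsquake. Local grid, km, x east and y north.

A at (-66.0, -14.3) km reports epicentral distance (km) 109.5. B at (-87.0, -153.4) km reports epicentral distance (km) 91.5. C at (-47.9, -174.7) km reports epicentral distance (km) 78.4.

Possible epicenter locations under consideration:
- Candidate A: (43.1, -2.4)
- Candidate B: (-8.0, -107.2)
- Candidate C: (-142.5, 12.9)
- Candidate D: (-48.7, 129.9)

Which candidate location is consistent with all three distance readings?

For each candidate, compare |candidate − station| to the reported distance:
Candidate A: residuals A 0.2, B 107.8, C 116.5 → max 116.5 km
Candidate B: residuals A 0.0, B 0.0, C 0.0 → max 0.0 km
Candidate C: residuals A 28.3, B 83.8, C 131.7 → max 131.7 km
Candidate D: residuals A 35.7, B 194.4, C 226.2 → max 226.2 km
Only Candidate B has all residuals ≈ 0.

Candidate B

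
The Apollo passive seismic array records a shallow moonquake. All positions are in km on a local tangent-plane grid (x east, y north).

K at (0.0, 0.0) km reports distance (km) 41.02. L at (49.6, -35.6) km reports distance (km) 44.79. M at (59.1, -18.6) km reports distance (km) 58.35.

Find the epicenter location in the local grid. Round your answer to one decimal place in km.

Circle about each station: x² + y² = 41.02²; (x − 49.6)² + (y + 35.6)² = 44.79²; (x − 59.1)² + (y + 18.6)² = 58.35².
Subtracting pairs of circle equations eliminates x²+y² and gives linear equations (the radical axes):
99.2 x − 71.2 y = 3404.02
118.2 x − 37.2 y = 2116.69
Solving the 2×2 system: x ≈ 5.1, y ≈ -40.7 km.

x ≈ 5.1 km, y ≈ -40.7 km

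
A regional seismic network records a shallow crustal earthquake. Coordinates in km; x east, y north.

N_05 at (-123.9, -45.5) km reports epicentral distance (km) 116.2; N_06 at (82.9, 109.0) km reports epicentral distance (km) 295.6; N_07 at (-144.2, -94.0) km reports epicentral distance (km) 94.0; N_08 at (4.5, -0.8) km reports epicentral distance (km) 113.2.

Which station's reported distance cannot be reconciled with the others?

Solve using three stations at a time. Using N_05, N_06, N_07 (subtract circle equations pairwise → linear system) gives (x, y) ≈ (-66.1, -146.3).
Distances from that point to each station vs reported:
  N_05: calculated 116.2 vs reported 116.2 → residual 0.0 km
  N_06: calculated 295.6 vs reported 295.6 → residual 0.0 km
  N_07: calculated 94.0 vs reported 94.0 → residual 0.0 km
  N_08: calculated 161.7 vs reported 113.2 → residual 48.5 km
N_05, N_06, N_07 are mutually consistent (residuals ≈ 0); N_08 is off by 48.5 km.

N_08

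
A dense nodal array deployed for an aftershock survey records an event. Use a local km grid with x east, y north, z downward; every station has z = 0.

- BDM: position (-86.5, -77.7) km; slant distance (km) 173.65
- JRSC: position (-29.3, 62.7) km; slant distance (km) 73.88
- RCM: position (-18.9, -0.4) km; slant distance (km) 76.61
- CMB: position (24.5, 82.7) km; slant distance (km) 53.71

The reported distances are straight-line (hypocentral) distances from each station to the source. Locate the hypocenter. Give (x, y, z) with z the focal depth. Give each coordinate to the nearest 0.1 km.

x ≈ 32.3 km, y ≈ 43.7 km, depth ≈ 36.1 km

Each station gives a sphere (x−x_i)² + (y−y_i)² + z² = d_i² (stations at z=0).
Subtracting the BDM sphere from JRSC and RCM: z² cancels, leaving linear equations in x and y:
114.4 x + 280.8 y = 15966.31
135.2 x + 154.6 y = 11123.06
Solving: x ≈ 32.299, y ≈ 43.701 km (keep extra digits for the depth step; rounded: 32.3, 43.7).
Then from the BDM sphere: z² = 173.65² − (x + 86.5)² − (y + 77.7)² with x = 32.299, y = 43.701, so z ≈ 36.096 ≈ 36.1 km.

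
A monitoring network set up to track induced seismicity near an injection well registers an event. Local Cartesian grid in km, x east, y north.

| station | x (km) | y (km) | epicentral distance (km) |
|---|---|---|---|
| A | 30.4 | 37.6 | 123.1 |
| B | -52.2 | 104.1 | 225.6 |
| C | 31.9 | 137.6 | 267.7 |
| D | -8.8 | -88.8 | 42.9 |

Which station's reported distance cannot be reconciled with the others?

A

Solve using three stations at a time. Using B, C, D (subtract circle equations pairwise → linear system) gives (x, y) ≈ (-37.3, -121.0).
Distances from that point to each station vs reported:
  A: calculated 172.5 vs reported 123.1 → residual 49.4 km
  B: calculated 225.6 vs reported 225.6 → residual 0.0 km
  C: calculated 267.7 vs reported 267.7 → residual 0.0 km
  D: calculated 43.0 vs reported 42.9 → residual 0.1 km
B, C, D are mutually consistent (residuals ≈ 0); A is off by 49.4 km.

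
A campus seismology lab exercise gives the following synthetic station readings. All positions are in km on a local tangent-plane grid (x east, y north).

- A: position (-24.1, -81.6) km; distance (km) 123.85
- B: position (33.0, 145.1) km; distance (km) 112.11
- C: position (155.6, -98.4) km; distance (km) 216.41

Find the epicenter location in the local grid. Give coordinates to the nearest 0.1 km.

Circle about each station: (x + 24.1)² + (y + 81.6)² = 123.85²; (x − 33.0)² + (y − 145.1)² = 112.11²; (x − 155.6)² + (y + 98.4)² = 216.41².
Subtracting pairs of circle equations eliminates x²+y² and gives linear equations (the radical axes):
114.2 x + 453.4 y = 17673.81
359.4 x − 33.6 y = -4839.92
Solving the 2×2 system: x ≈ -9.6, y ≈ 41.4 km.
Check against A (with the unrounded x, y): √((x + 24.1)²+(y + 81.6)²) = 123.85 ≈ 123.85 km. ✓

(-9.6, 41.4)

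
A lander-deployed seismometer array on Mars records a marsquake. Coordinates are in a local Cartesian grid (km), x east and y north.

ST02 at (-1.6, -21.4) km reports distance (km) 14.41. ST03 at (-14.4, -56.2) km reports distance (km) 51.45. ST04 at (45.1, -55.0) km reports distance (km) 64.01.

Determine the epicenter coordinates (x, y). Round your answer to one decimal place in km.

Circle about each station: (x + 1.6)² + (y + 21.4)² = 14.41²; (x + 14.4)² + (y + 56.2)² = 51.45²; (x − 45.1)² + (y + 55.0)² = 64.01².
Subtracting the ST02 equation from the ST03 and ST04 equations removes the quadratic terms:
-25.6 x − 69.6 y = 465.83
93.4 x − 67.2 y = 708.86
Solving the 2×2 system: x ≈ 2.2, y ≈ -7.5 km.
Check against ST02 (with the unrounded x, y): √((x + 1.6)²+(y + 21.4)²) = 14.41 ≈ 14.41 km. ✓

2.2 km east, -7.5 km north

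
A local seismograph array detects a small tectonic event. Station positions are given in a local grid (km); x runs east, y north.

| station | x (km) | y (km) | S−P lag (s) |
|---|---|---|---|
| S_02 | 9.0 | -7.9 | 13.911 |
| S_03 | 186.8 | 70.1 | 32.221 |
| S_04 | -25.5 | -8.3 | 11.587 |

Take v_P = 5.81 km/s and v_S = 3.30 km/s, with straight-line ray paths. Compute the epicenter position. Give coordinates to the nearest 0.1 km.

x ≈ -59.3 km, y ≈ 73.5 km

Distance from S−P lag: d = Δt · v_P v_S / (v_P − v_S) = Δt · (5.81·3.30)/(5.81−3.30) ≈ 7.6386·Δt.
So d_S_02 = 106.26, d_S_03 = 246.12, d_S_04 = 88.51 km.
Circle about each station: (x − 9.0)² + (y + 7.9)² = 106.26²; (x − 186.8)² + (y − 70.1)² = 246.12²; (x + 25.5)² + (y + 8.3)² = 88.51².
Subtracting the S_02 equation from the S_03 and S_04 equations removes the quadratic terms:
355.6 x + 156.0 y = -9619.03
-69.0 x − 0.8 y = 4032.90
Solving the 2×2 system: x ≈ -59.3, y ≈ 73.5 km.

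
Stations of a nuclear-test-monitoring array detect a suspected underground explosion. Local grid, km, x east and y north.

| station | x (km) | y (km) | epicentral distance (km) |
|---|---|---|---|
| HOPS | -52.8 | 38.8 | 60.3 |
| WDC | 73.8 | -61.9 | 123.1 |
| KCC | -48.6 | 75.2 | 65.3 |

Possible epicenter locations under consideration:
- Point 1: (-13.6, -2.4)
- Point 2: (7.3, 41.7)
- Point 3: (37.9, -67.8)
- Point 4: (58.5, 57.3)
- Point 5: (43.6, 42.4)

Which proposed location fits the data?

For each candidate, compare |candidate − station| to the reported distance:
Point 1: residuals HOPS 3.4, WDC 17.4, KCC 19.8 → max 19.8 km
Point 2: residuals HOPS 0.1, WDC 0.0, KCC 0.1 → max 0.1 km
Point 3: residuals HOPS 79.7, WDC 86.7, KCC 101.8 → max 101.8 km
Point 4: residuals HOPS 52.5, WDC 2.9, KCC 43.3 → max 52.5 km
Point 5: residuals HOPS 36.2, WDC 14.5, KCC 32.6 → max 36.2 km
Only Point 2 has all residuals ≈ 0.

Point 2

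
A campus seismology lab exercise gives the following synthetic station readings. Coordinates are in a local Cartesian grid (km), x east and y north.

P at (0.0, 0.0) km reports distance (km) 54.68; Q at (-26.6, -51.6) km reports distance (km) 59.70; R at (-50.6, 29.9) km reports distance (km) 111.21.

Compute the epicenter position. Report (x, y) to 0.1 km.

x ≈ 32.6 km, y ≈ -43.9 km

Circle about each station: x² + y² = 54.68²; (x + 26.6)² + (y + 51.6)² = 59.70²; (x + 50.6)² + (y − 29.9)² = 111.21².
Subtracting pairs of circle equations eliminates x²+y² and gives linear equations (the radical axes):
-53.2 x − 103.2 y = 2795.93
-101.2 x + 59.8 y = -5923.39
Solving the 2×2 system: x ≈ 32.6, y ≈ -43.9 km.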